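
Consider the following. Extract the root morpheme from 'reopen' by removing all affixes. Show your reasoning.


Remove prefix 're' from 'reopen' to get root 'open'.

open


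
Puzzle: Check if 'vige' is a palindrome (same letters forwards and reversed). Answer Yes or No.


Forward: 'vige'
Reversed: 'egiv'
They differ.

No


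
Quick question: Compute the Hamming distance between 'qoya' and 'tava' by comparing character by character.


Alignment:
Position 1: 'q' vs 't' = DIFFER
Position 2: 'o' vs 'a' = DIFFER
Position 3: 'y' vs 'v' = DIFFER
Position 4: 'a' vs 'a' = match
Total differences: 3

3


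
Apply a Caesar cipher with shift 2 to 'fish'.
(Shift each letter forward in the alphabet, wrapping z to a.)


Shift each letter by 2: f -> h, i -> k, s -> u, h -> j. Result: 'hkuj'.

hkuj


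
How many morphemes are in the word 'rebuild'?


Decomposition: re- (prefix) + build (root) = 2 morpheme(s)

2 morphemes


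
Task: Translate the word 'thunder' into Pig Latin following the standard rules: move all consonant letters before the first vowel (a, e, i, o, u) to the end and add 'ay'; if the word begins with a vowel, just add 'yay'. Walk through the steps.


'thunder': move consonant cluster 'th' to end and add 'ay': 'underthay'.

underthay


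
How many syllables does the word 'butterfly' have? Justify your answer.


Break 'butterfly' into syllables: but-ter-fly -> but | ter | fly = 3 syllables

3 syllables


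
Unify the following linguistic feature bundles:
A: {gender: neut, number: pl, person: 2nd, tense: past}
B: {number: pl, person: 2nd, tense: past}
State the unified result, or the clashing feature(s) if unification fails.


Compare features:
gender: A=neut vs B=_ -> unified: neut
number: A=pl vs B=pl -> unified: pl
person: A=2nd vs B=2nd -> unified: 2nd
tense: A=past vs B=past -> unified: past
No clashes found.

Unified: {gender: neut, number: pl, person: 2nd, tense: past}


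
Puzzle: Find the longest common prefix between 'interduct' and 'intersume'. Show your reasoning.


Compare from the start: 5 characters match: 'inter'. Mismatch at position 6: 'd' vs 's'.

inter


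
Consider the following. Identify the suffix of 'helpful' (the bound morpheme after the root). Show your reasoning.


The word 'helpful' = 'help' (root) + '-ful' (suffix). The suffix is '-ful'.

ful


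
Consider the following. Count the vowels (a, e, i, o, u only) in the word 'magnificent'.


Vowels in 'magnificent': a, i, i, e = 4 vowels.

4


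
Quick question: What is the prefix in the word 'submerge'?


The word 'submerge' = 'sub' (prefix) + 'merge' (root). The prefix is 'sub'.

sub


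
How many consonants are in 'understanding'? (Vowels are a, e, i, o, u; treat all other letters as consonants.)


Consonants in 'understanding': n, d, r, s, t, n, d, n, g = 9 consonants.

9


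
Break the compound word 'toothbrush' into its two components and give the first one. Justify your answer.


Split 'toothbrush' into 'tooth' + 'brush'. The first part is 'tooth'.

tooth


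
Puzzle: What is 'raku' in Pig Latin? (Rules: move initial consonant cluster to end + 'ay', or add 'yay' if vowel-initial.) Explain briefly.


'raku': move consonant cluster 'r' to end and add 'ay': 'akuray'.

akuray


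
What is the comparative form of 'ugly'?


Apply comparative formation (consonant + y: change y to i, add -er): 'ugly' -> 'uglier'.

uglier


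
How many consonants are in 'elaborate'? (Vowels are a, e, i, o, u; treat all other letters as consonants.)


Consonants in 'elaborate': l, b, r, t = 4 consonants.

4


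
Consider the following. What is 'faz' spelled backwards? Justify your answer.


Reverse 'faz' character by character: 'zaf'.

zaf


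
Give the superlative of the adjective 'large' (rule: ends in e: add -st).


Apply superlative formation (ends in e: add -st): 'large' -> 'largest'.

largest


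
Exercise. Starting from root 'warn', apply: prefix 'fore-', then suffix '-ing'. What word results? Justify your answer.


Step 1: Add prefix 'fore-' to 'warn' = 'forewarn'
Step 2: Add suffix '-ing' to 'forewarn' = 'forewarning'

forewarning


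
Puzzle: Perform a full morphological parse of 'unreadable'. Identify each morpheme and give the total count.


Step 1: Identify prefix: 'un' (meaning: not/reverse)
Step 2: Identify root: 'read'
Step 3: Identify suffix(es): 'able'
Decomposition: un- (prefix: not/reverse) + read (root) + -able (suffix: capable of)
Total morphemes: 3

3 morphemes (un- (prefix: not/reverse) + read (root) + -able (suffix: capable of))


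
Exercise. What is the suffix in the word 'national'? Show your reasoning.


The word 'national' = 'nation' (root) + '-al' (suffix). The suffix is '-al'.

al


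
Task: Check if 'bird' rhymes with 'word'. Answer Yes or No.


Rime (stressed vowel + following sounds) of 'bird': -ird = /ɜːrd/
Rime of 'word': -ord = /ɜːrd/
/ɜːrd/ and /ɜːrd/ are the same ending sound, so the words rhyme.

Yes


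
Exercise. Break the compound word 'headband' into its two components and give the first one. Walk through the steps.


Split 'headband' into 'head' + 'band'. The first part is 'head'.

head


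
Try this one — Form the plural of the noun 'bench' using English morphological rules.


Apply rule: Add -es (sibilant/fricative ending). 'bench' becomes 'benches'.

benches


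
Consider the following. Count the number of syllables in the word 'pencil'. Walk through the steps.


Break 'pencil' into syllables: pen-cil -> pen | cil = 2 syllables

2 syllables


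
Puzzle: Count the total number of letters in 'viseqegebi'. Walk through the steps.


Spell out 'viseqegebi' and number each letter: v(1), i(2), s(3), e(4), q(5), e(6), g(7), e(8), b(9), i(10). Total: 10 letters.

10


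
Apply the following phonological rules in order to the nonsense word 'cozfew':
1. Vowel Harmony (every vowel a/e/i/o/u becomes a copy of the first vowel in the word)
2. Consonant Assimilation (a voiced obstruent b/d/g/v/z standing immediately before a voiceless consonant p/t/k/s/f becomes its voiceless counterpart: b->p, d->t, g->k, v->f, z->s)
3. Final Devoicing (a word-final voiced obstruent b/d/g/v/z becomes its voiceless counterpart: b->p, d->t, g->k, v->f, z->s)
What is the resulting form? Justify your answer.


Starting form: 'cozfew'
Rule 1: Vowel Harmony: all vowels become 'o' (matching first vowel). 'cozfew' -> 'cozfow'
Rule 2: Consonant Assimilation: voiced obstruent before voiceless consonant becomes voiceless ('zf' -> 'sf'). 'cozfow' -> 'cosfow'
Rule 3: Final Devoicing: final consonant 'w' is not one of the voiced obstruents b/d/g/v/z. No change.
Final form: 'cosfow'

cosfow


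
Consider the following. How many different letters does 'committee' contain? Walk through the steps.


Unique letters in 'committee': {c, e, i, m, o, t} = 6 distinct letters.

6


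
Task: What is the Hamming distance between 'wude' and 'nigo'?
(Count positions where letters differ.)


Alignment:
Position 1: 'w' vs 'n' = DIFFER
Position 2: 'u' vs 'i' = DIFFER
Position 3: 'd' vs 'g' = DIFFER
Position 4: 'e' vs 'o' = DIFFER
Total differences: 4

4


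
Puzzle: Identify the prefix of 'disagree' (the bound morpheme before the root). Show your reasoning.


The word 'disagree' = 'dis' (prefix) + 'agree' (root). The prefix is 'dis'.

dis


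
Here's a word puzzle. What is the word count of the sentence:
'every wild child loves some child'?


Split into words: every | wild | child | loves | some | child = 6 words.

6


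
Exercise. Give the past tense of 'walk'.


Apply rule: Add -ed. 'walk' becomes 'walked'.

walked


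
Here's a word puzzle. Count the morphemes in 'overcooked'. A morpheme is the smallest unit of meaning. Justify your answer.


Decomposition: over- (prefix) + cook (root) + -ed (suffix) = 3 morpheme(s)

3 morphemes


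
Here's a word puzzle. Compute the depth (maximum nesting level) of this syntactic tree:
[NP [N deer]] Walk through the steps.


Count bracket nesting levels:
'[' at pos 0: depth = 1
'[' at pos 4: depth = 2
Maximum depth reached: 2

2


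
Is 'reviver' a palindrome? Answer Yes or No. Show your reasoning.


Forward: 'reviver'
Reversed: 'reviver'
They are identical.

Yes


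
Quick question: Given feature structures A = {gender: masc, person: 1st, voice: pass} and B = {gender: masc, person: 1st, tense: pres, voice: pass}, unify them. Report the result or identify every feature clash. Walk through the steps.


Compare features:
gender: A=masc vs B=masc -> unified: masc
person: A=1st vs B=1st -> unified: 1st
tense: A=_ vs B=pres -> unified: pres
voice: A=pass vs B=pass -> unified: pass
No clashes found.

Unified: {gender: masc, person: 1st, tense: pres, voice: pass}


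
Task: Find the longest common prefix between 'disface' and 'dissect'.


Compare from the start: 3 characters match: 'dis'. Mismatch at position 4: 'f' vs 's'.

dis


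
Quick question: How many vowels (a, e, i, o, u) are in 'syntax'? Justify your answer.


Vowels in 'syntax': a = 1 vowels.

1


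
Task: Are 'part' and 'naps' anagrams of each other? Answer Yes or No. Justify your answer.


Sorted letters of 'part': 'aprt'
Sorted letters of 'naps': 'anps'
They do not match.

No


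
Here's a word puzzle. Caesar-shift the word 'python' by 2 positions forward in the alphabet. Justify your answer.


Shift each letter by 2: p -> r, y -> a, t -> v, h -> j, o -> q, n -> p. Result: 'ravjqp'.

ravjqp


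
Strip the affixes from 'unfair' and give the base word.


Remove prefix 'un' from 'unfair' to get root 'fair'.

fair


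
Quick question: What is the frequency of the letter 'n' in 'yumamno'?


Letter 'n' in 'yumamno': found at position(s) 6 = 1 occurrence(s).

1


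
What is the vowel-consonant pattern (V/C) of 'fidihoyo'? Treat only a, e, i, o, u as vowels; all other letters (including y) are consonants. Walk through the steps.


Letter mapping: f = C, i = V, d = C, i = V, h = C, o = V, y = C, o = V.

CVCVCVCV


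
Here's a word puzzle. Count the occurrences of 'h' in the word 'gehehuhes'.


Letter 'h' in 'gehehuhes': found at position(s) 3, 5, 7 = 3 occurrence(s).

3


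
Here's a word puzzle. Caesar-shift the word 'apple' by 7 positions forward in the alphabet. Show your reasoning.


Shift each letter by 7: a -> h, p -> w, p -> w, l -> s, e -> l. Result: 'hwwsl'.

hwwsl


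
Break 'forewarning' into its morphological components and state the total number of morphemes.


Step 1: Identify prefix: 'fore' (meaning: before/front)
Step 2: Identify root: 'warn'
Step 3: Identify suffix(es): 'ing'
Decomposition: fore- (prefix: before/front) + warn (root) + -ing (suffix: ongoing action)
Total morphemes: 3

3 morphemes (fore- (prefix: before/front) + warn (root) + -ing (suffix: ongoing action))


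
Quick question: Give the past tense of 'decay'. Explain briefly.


Apply rule: Add -ed. 'decay' becomes 'decayed'.

decayed


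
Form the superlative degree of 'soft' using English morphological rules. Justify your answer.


Apply superlative formation (add -est): 'soft' -> 'softest'.

softest


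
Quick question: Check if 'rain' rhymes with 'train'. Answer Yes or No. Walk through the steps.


Rime (stressed vowel + following sounds) of 'rain': -ain = /eɪn/
Rime of 'train': -ain = /eɪn/
/eɪn/ and /eɪn/ are the same ending sound, so the words rhyme.

Yes


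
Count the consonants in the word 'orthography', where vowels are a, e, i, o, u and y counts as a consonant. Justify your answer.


Consonants in 'orthography': r, t, h, g, r, p, h, y = 8 consonants.

8


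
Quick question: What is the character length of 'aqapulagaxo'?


Spell out 'aqapulagaxo' and number each letter: a(1), q(2), a(3), p(4), u(5), l(6), a(7), g(8), a(9), x(10), o(11). Total: 11 letters.

11


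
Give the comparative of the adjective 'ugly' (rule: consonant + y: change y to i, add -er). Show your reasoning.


Apply comparative formation (consonant + y: change y to i, add -er): 'ugly' -> 'uglier'.

uglier


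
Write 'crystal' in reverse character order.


Reverse 'crystal' character by character: 'latsyrc'.

latsyrc


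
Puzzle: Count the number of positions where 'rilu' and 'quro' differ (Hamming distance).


Alignment:
Position 1: 'r' vs 'q' = DIFFER
Position 2: 'i' vs 'u' = DIFFER
Position 3: 'l' vs 'r' = DIFFER
Position 4: 'u' vs 'o' = DIFFER
Total differences: 4

4


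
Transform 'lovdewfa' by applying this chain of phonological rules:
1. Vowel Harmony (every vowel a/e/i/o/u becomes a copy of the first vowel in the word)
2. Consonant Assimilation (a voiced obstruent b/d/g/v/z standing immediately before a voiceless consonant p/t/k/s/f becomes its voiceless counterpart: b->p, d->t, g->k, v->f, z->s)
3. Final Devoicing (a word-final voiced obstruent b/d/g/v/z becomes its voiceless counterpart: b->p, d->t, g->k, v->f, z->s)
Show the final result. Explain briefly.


Starting form: 'lovdewfa'
Rule 1: Vowel Harmony: all vowels become 'o' (matching first vowel). 'lovdewfa' -> 'lovdowfo'
Rule 2: Consonant Assimilation: no voiced obstruent (b/d/g/v/z) stands immediately before a voiceless consonant (p/t/k/s/f). No change.
Rule 3: Final Devoicing: the word ends in the vowel 'o', not a consonant. No change.
Final form: 'lovdowfo'

lovdowfo


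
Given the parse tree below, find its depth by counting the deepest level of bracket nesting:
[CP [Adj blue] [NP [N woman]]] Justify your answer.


Count bracket nesting levels:
'[' at pos 0: depth = 1
'[' at pos 4: depth = 2
'[' at pos 15: depth = 2
'[' at pos 19: depth = 3
Maximum depth reached: 3

3


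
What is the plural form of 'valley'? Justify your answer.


Apply rule: Add -s. 'valley' becomes 'valleys'.

valleys


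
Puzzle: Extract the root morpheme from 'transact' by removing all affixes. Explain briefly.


Remove prefix 'trans' from 'transact' to get root 'act'.

act


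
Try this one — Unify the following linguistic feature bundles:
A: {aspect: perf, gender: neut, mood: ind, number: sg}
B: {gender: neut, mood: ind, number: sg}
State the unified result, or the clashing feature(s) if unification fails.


Compare features:
aspect: A=perf vs B=_ -> unified: perf
gender: A=neut vs B=neut -> unified: neut
mood: A=ind vs B=ind -> unified: ind
number: A=sg vs B=sg -> unified: sg
No clashes found.

Unified: {aspect: perf, gender: neut, mood: ind, number: sg}


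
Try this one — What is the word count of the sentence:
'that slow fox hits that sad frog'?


Split into words: that | slow | fox | hits | that | sad | frog = 7 words.

7


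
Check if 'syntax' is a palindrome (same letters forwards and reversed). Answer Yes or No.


Forward: 'syntax'
Reversed: 'xatnys'
They differ.

No


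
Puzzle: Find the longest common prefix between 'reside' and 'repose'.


Compare from the start: 2 characters match: 're'. Mismatch at position 3: 's' vs 'p'.

re


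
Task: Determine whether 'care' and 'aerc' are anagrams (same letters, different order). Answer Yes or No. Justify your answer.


Sorted letters of 'care': 'acer'
Sorted letters of 'aerc': 'acer'
They match.

Yes


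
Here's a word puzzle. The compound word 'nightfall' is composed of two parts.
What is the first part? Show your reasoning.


Split 'nightfall' into 'night' + 'fall'. The first part is 'night'.

night


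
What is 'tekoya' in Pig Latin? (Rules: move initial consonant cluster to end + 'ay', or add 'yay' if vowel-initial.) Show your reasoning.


'tekoya': move consonant cluster 't' to end and add 'ay': 'ekoyatay'.

ekoyatay


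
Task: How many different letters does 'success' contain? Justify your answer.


Unique letters in 'success': {c, e, s, u} = 4 distinct letters.

4


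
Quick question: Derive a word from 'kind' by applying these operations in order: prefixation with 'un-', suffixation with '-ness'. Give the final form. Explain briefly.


Step 1: Add prefix 'un-' to 'kind' = 'unkind'
Step 2: Add suffix '-ness' to 'unkind' = 'unkindness'

unkindness


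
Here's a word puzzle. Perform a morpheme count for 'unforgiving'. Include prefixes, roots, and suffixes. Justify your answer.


Decomposition: un- (prefix) + forgive (root) + -ing (suffix) = 3 morpheme(s)

3 morphemes


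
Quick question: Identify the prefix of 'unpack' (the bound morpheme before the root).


The word 'unpack' = 'un' (prefix) + 'pack' (root). The prefix is 'un'.

un


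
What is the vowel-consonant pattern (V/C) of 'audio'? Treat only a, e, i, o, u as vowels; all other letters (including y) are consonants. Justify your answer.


Letter mapping: a = V, u = V, d = C, i = V, o = V.

VVCVV


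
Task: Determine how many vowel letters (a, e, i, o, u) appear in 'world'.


Vowels in 'world': o = 1 vowels.

1


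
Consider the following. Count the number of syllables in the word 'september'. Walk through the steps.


Break 'september' into syllables: sep-tem-ber -> sep | tem | ber = 3 syllables

3 syllables


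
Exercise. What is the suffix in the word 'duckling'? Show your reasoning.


The word 'duckling' = 'duck' (root) + '-ling' (suffix). The suffix is '-ling'.

ling


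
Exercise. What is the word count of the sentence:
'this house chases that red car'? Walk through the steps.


Split into words: this | house | chases | that | red | car = 6 words.

6


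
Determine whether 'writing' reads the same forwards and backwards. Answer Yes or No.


Forward: 'writing'
Reversed: 'gnitirw'
They differ.

No


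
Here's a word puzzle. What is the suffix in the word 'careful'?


The word 'careful' = 'care' (root) + '-ful' (suffix). The suffix is '-ful'.

ful


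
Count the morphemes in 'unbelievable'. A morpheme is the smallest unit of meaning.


Decomposition: un- (prefix) + believe (root) + -able (suffix) = 3 morpheme(s)

3 morphemes


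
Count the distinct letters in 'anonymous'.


Unique letters in 'anonymous': {a, m, n, o, s, u, y} = 7 distinct letters.

7


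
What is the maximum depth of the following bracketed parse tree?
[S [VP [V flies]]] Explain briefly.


Count bracket nesting levels:
'[' at pos 0: depth = 1
'[' at pos 3: depth = 2
'[' at pos 7: depth = 3
Maximum depth reached: 3

3


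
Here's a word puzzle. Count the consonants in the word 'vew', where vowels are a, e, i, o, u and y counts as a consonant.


Consonants in 'vew': v, w = 2 consonants.

2


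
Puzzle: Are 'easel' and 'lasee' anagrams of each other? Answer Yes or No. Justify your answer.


Sorted letters of 'easel': 'aeels'
Sorted letters of 'lasee': 'aeels'
They match.

Yes


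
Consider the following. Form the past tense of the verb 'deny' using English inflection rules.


Apply rule: Change -y to -ied. 'deny' becomes 'denied'.

denied


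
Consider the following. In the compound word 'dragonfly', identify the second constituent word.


Split 'dragonfly' into 'dragon' + 'fly'. The second part is 'fly'.

fly


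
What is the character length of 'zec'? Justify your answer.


Spell out 'zec' and number each letter: z(1), e(2), c(3). Total: 3 letters.

3


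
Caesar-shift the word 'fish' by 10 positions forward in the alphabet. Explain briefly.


Shift each letter by 10: f -> p, i -> s, s -> c, h -> r. Result: 'pscr'.

pscr


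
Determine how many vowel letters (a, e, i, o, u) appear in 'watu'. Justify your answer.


Vowels in 'watu': a, u = 2 vowels.

2


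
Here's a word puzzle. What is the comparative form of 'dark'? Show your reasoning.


Apply comparative formation (add -er): 'dark' -> 'darker'.

darker


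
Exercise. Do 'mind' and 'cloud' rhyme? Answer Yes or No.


Rime (stressed vowel + following sounds) of 'mind': -ind = /aɪnd/
Rime of 'cloud': -oud = /aʊd/
/aɪnd/ and /aʊd/ are different ending sounds, so the words do not rhyme.

No


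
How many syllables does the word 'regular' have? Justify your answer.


Break 'regular' into syllables: reg-u-lar -> reg | u | lar = 3 syllables

3 syllables


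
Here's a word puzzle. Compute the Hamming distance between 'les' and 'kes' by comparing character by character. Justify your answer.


Alignment:
Position 1: 'l' vs 'k' = DIFFER
Position 2: 'e' vs 'e' = match
Position 3: 's' vs 's' = match
Total differences: 1

1


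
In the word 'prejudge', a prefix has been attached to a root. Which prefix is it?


The word 'prejudge' = 'pre' (prefix) + 'judge' (root). The prefix is 'pre'.

pre


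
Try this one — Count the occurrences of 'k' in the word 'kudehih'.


Letter 'k' in 'kudehih': found at position(s) 1 = 1 occurrence(s).

1


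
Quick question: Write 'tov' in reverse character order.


Reverse 'tov' character by character: 'vot'.

vot


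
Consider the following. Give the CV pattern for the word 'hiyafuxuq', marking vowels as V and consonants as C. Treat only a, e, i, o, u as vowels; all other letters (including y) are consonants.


Letter mapping: h = C, i = V, y = C, a = V, f = C, u = V, x = C, u = V, q = C.

CVCVCVCVC


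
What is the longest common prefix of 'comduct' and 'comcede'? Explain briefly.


Compare from the start: 3 characters match: 'com'. Mismatch at position 4: 'd' vs 'c'.

com


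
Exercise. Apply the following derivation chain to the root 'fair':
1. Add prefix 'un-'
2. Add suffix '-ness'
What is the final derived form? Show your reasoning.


Step 1: Add prefix 'un-' to 'fair' = 'unfair'
Step 2: Add suffix '-ness' to 'unfair' = 'unfairness'

unfairness


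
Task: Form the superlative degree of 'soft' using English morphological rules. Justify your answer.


Apply superlative formation (add -est): 'soft' -> 'softest'.

softest


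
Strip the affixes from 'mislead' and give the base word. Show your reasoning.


Remove prefix 'mis' from 'mislead' to get root 'lead'.

lead


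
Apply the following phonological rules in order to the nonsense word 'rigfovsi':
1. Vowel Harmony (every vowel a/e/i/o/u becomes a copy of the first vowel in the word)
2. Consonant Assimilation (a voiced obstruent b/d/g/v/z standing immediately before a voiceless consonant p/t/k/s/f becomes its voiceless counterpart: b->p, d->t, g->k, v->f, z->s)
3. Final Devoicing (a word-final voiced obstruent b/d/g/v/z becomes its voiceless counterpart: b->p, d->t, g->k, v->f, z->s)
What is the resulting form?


Starting form: 'rigfovsi'
Rule 1: Vowel Harmony: all vowels become 'i' (matching first vowel). 'rigfovsi' -> 'rigfivsi'
Rule 2: Consonant Assimilation: voiced obstruent before voiceless consonant becomes voiceless ('gf' -> 'kf', 'vs' -> 'fs'). 'rigfivsi' -> 'rikfifsi'
Rule 3: Final Devoicing: the word ends in the vowel 'i', not a consonant. No change.
Final form: 'rikfifsi'

rikfifsi


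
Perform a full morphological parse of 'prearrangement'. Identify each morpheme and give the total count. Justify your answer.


Step 1: Identify prefix: 'pre' (meaning: before)
Step 2: Identify root: 'arrange'
Step 3: Identify suffix(es): 'ment'
Decomposition: pre- (prefix: before) + arrange (root) + -ment (suffix: action/result)
Total morphemes: 3

3 morphemes (pre- (prefix: before) + arrange (root) + -ment (suffix: action/result))


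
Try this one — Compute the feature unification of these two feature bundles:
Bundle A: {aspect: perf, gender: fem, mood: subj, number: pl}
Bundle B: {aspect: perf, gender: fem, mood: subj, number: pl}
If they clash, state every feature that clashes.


Compare features:
aspect: A=perf vs B=perf -> unified: perf
gender: A=fem vs B=fem -> unified: fem
mood: A=subj vs B=subj -> unified: subj
number: A=pl vs B=pl -> unified: pl
No clashes found.

Unified: {aspect: perf, gender: fem, mood: subj, number: pl}


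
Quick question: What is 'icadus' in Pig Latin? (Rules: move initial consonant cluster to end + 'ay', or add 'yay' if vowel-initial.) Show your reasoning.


'icadus' starts with a vowel, so add 'yay': 'icadusyay'.

icadusyay


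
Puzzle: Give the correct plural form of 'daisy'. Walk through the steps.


Apply rule: Change -y to -ies (consonant + y). 'daisy' becomes 'daisies'.

daisies


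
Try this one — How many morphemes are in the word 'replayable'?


Decomposition: re- (prefix) + play (root) + -able (suffix) = 3 morpheme(s)

3 morphemes


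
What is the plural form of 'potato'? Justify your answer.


Apply rule: Add -es (consonant + o). 'potato' becomes 'potatoes'.

potatoes


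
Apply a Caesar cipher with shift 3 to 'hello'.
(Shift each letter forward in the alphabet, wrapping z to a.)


Shift each letter by 3: h -> k, e -> h, l -> o, l -> o, o -> r. Result: 'khoor'.

khoor


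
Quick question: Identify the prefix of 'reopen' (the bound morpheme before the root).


The word 'reopen' = 're' (prefix) + 'open' (root). The prefix is 're'.

re


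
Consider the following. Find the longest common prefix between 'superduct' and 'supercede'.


Compare from the start: 5 characters match: 'super'. Mismatch at position 6: 'd' vs 'c'.

super


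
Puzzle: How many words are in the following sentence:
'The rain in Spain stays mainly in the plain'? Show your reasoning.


Split into words: The | rain | in | Spain | stays | mainly | in | the | plain = 9 words.

9


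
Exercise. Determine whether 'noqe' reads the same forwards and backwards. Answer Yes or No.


Forward: 'noqe'
Reversed: 'eqon'
They differ.

No


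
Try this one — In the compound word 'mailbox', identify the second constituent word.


Split 'mailbox' into 'mail' + 'box'. The second part is 'box'.

box


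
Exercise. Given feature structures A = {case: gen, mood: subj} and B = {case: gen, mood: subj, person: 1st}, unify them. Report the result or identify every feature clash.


Compare features:
case: A=gen vs B=gen -> unified: gen
mood: A=subj vs B=subj -> unified: subj
person: A=_ vs B=1st -> unified: 1st
No clashes found.

Unified: {case: gen, mood: subj, person: 1st}


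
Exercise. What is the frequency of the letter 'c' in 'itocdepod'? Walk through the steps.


Letter 'c' in 'itocdepod': found at position(s) 4 = 1 occurrence(s).

1


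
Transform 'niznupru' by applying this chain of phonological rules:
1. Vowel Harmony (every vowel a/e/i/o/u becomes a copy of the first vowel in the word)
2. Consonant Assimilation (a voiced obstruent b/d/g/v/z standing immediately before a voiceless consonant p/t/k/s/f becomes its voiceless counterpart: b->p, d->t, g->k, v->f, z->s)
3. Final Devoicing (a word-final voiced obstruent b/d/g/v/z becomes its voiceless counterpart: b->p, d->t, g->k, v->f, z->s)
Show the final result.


Starting form: 'niznupru'
Rule 1: Vowel Harmony: all vowels become 'i' (matching first vowel). 'niznupru' -> 'niznipri'
Rule 2: Consonant Assimilation: no voiced obstruent (b/d/g/v/z) stands immediately before a voiceless consonant (p/t/k/s/f). No change.
Rule 3: Final Devoicing: the word ends in the vowel 'i', not a consonant. No change.
Final form: 'niznipri'

niznipri


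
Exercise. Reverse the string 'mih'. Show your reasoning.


Reverse 'mih' character by character: 'him'.

him


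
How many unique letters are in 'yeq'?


Unique letters in 'yeq': {e, q, y} = 3 distinct letters.

3


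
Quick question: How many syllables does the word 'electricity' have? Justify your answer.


Break 'electricity' into syllables: e-lec-tric-i-ty -> e | lec | tric | i | ty = 5 syllables

5 syllables


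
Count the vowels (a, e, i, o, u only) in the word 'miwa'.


Vowels in 'miwa': i, a = 2 vowels.

2


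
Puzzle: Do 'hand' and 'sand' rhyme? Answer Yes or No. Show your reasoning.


Rime (stressed vowel + following sounds) of 'hand': -and = /ænd/
Rime of 'sand': -and = /ænd/
/ænd/ and /ænd/ are the same ending sound, so the words rhyme.

Yes


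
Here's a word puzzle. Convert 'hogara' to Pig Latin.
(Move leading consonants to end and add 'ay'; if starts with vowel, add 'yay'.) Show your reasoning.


'hogara': move consonant cluster 'h' to end and add 'ay': 'ogarahay'.

ogarahay


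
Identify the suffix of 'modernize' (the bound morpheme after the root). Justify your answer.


The word 'modernize' = 'modern' (root) + '-ize' (suffix). The suffix is '-ize'.

ize


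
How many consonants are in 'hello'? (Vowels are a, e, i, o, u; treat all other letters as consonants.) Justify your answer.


Consonants in 'hello': h, l, l = 3 consonants.

3


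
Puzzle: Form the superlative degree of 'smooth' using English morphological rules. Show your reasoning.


Apply superlative formation (add -est): 'smooth' -> 'smoothest'.

smoothest


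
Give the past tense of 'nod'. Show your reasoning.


Apply rule: Double final consonant and add -ed. 'nod' becomes 'nodded'.

nodded


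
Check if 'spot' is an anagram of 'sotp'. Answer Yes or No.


Sorted letters of 'spot': 'opst'
Sorted letters of 'sotp': 'opst'
They match.

Yes


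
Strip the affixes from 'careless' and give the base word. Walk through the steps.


Remove suffix '-less' from 'careless' to get root 'care'.

care


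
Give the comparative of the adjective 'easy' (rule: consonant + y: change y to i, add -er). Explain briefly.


Apply comparative formation (consonant + y: change y to i, add -er): 'easy' -> 'easier'.

easier


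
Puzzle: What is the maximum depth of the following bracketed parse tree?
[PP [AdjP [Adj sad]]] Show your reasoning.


Count bracket nesting levels:
'[' at pos 0: depth = 1
'[' at pos 4: depth = 2
'[' at pos 10: depth = 3
Maximum depth reached: 3

3


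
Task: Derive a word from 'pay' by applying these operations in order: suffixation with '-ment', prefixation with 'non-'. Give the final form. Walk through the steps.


Step 1: Add suffix '-ment' to 'pay' = 'payment'
Step 2: Add prefix 'non-' to 'payment' = 'nonpayment'

nonpayment


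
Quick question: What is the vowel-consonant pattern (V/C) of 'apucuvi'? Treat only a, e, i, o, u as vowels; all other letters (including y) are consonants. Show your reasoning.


Letter mapping: a = V, p = C, u = V, c = C, u = V, v = C, i = V.

VCVCVCV


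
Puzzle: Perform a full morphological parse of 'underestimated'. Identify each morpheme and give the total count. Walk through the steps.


Step 1: Identify prefix: 'under' (meaning: beneath/insufficient)
Step 2: Identify root: 'estimate'
Step 3: Identify suffix(es): 'ed'
Decomposition: under- (prefix: beneath/insufficient) + estimate (root) + -ed (suffix: past)
Total morphemes: 3

3 morphemes (under- (prefix: beneath/insufficient) + estimate (root) + -ed (suffix: past))


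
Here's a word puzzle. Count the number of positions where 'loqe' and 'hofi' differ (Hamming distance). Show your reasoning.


Alignment:
Position 1: 'l' vs 'h' = DIFFER
Position 2: 'o' vs 'o' = match
Position 3: 'q' vs 'f' = DIFFER
Position 4: 'e' vs 'i' = DIFFER
Total differences: 3

3


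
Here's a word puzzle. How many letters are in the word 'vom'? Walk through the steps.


Spell out 'vom' and number each letter: v(1), o(2), m(3). Total: 3 letters.

3


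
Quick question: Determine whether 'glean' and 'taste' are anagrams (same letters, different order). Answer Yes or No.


Sorted letters of 'glean': 'aegln'
Sorted letters of 'taste': 'aestt'
They do not match.

No


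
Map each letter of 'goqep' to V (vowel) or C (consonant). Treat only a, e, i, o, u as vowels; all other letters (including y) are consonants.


Letter mapping: g = C, o = V, q = C, e = V, p = C.

CVCVC


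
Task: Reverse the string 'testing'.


Reverse 'testing' character by character: 'gnitset'.

gnitset


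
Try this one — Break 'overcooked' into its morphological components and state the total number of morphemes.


Step 1: Identify prefix: 'over' (meaning: excessively)
Step 2: Identify root: 'cook'
Step 3: Identify suffix(es): 'ed'
Decomposition: over- (prefix: excessively) + cook (root) + -ed (suffix: past)
Total morphemes: 3

3 morphemes (over- (prefix: excessively) + cook (root) + -ed (suffix: past))


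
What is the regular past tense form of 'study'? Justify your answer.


Apply rule: Change -y to -ied. 'study' becomes 'studied'.

studied


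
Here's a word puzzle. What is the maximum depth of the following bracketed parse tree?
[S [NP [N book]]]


Count bracket nesting levels:
'[' at pos 0: depth = 1
'[' at pos 3: depth = 2
'[' at pos 7: depth = 3
Maximum depth reached: 3

3


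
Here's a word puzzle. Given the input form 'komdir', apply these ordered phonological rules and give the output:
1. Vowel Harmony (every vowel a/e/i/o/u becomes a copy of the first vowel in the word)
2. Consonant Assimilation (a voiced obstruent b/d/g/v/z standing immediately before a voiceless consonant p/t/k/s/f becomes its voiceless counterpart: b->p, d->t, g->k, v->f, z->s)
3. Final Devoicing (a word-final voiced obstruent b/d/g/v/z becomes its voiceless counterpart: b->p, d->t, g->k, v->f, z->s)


Starting form: 'komdir'
Rule 1: Vowel Harmony: all vowels become 'o' (matching first vowel). 'komdir' -> 'komdor'
Rule 2: Consonant Assimilation: no voiced obstruent (b/d/g/v/z) stands immediately before a voiceless consonant (p/t/k/s/f). No change.
Rule 3: Final Devoicing: final consonant 'r' is not one of the voiced obstruents b/d/g/v/z. No change.
Final form: 'komdor'

komdor


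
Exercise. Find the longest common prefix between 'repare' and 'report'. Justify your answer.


Compare from the start: 3 characters match: 'rep'. Mismatch at position 4: 'a' vs 'o'.

rep


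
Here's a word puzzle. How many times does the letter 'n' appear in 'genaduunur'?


Letter 'n' in 'genaduunur': found at position(s) 3, 8 = 2 occurrence(s).

2


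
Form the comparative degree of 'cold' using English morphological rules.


Apply comparative formation (add -er): 'cold' -> 'colder'.

colder


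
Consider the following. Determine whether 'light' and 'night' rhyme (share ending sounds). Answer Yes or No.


Rime (stressed vowel + following sounds) of 'light': -ight = /aɪt/
Rime of 'night': -ight = /aɪt/
/aɪt/ and /aɪt/ are the same ending sound, so the words rhyme.

Yes


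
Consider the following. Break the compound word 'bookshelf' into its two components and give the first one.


Split 'bookshelf' into 'book' + 'shelf'. The first part is 'book'.

book


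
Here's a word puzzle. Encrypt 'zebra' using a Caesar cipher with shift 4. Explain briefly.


Shift each letter by 4: z -> d, e -> i, b -> f, r -> v, a -> e. Result: 'difve'.

difve


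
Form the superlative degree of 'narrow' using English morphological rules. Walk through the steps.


Apply superlative formation (add -est): 'narrow' -> 'narrowest'.

narrowest


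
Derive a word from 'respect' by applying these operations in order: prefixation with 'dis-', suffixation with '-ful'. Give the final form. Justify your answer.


Step 1: Add prefix 'dis-' to 'respect' = 'disrespect'
Step 2: Add suffix '-ful' to 'disrespect' = 'disrespectful'

disrespectful


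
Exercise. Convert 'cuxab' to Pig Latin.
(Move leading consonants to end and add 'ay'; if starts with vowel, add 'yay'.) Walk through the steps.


'cuxab': move consonant cluster 'c' to end and add 'ay': 'uxabcay'.

uxabcay


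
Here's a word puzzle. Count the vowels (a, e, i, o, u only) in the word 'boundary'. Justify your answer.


Vowels in 'boundary': o, u, a = 3 vowels.

3


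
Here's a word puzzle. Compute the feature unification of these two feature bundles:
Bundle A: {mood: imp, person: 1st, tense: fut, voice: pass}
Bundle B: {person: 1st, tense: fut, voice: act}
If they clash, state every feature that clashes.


Compare features:
mood: A=imp vs B=_ -> unified: imp
person: A=1st vs B=1st -> unified: 1st
tense: A=fut vs B=fut -> unified: fut
voice: A=pass vs B=act -> CLASH
Clash detected on feature 'voice' (pass vs act); unification fails.

CLASH on 'voice' (pass vs act)


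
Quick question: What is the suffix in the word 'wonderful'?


The word 'wonderful' = 'wonder' (root) + '-ful' (suffix). The suffix is '-ful'.

ful


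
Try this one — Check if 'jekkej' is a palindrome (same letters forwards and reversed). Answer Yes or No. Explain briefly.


Forward: 'jekkej'
Reversed: 'jekkej'
They are identical.

Yes


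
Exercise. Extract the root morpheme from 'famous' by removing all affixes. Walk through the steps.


Remove suffix '-ous' from 'famous' to get root 'fame'.

fame


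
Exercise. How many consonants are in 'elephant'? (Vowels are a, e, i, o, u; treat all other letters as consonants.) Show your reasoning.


Consonants in 'elephant': l, p, h, n, t = 5 consonants.

5


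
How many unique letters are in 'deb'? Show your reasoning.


Unique letters in 'deb': {b, d, e} = 3 distinct letters.

3


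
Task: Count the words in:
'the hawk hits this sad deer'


Split into words: the | hawk | hits | this | sad | deer = 6 words.

6


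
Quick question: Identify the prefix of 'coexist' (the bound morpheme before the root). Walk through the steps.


The word 'coexist' = 'co' (prefix) + 'exist' (root). The prefix is 'co'.

co


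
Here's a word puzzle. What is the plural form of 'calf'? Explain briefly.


Apply rule: Change -f to -ves. 'calf' becomes 'calves'.

calves


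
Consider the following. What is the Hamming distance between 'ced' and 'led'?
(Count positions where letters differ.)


Alignment:
Position 1: 'c' vs 'l' = DIFFER
Position 2: 'e' vs 'e' = match
Position 3: 'd' vs 'd' = match
Total differences: 1

1


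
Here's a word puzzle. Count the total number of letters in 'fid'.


Spell out 'fid' and number each letter: f(1), i(2), d(3). Total: 3 letters.

3


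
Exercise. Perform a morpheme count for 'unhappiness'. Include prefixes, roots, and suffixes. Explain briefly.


Decomposition: un- (prefix) + happy (root) + -ness (suffix) = 3 morpheme(s)

3 morphemes


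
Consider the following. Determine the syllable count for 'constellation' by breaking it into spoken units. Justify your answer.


Break 'constellation' into syllables: con-stel-la-tion -> con | stel | la | tion = 4 syllables

4 syllables


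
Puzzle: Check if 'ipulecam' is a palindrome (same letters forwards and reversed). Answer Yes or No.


Forward: 'ipulecam'
Reversed: 'macelupi'
They differ.

No


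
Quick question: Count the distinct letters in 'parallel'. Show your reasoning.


Unique letters in 'parallel': {a, e, l, p, r} = 5 distinct letters.

5


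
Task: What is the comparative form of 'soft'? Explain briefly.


Apply comparative formation (add -er): 'soft' -> 'softer'.

softer


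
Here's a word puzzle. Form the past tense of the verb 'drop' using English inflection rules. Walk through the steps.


Apply rule: Double final consonant and add -ed. 'drop' becomes 'dropped'.

dropped


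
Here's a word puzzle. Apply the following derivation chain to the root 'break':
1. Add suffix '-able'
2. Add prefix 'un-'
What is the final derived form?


Step 1: Add suffix '-able' to 'break' = 'breakable'
Step 2: Add prefix 'un-' to 'breakable' = 'unbreakable'

unbreakable


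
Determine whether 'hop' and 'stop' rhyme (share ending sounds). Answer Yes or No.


Rime (stressed vowel + following sounds) of 'hop': -op = /ɒp/
Rime of 'stop': -op = /ɒp/
/ɒp/ and /ɒp/ are the same ending sound, so the words rhyme.

Yes


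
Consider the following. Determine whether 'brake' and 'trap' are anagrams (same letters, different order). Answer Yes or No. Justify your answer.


Sorted letters of 'brake': 'abekr'
Sorted letters of 'trap': 'aprt'
They do not match.

No
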